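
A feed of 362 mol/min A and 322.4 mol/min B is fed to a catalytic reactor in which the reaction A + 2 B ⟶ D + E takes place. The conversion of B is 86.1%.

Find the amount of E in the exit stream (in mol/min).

B reacted = 0.861 × 322.4 = 277.6 mol/min; ν_B = −2, so ξ = 277.6/2 = 138.8 mol/min.
Outlet amounts (n = n₀ + ν ξ):
  A: 362 − 1(138.8) = 223.2
  B: 322.4 − 2(138.8) = 44.81
  D: 0 + 1(138.8) = 138.8
  E: 0 + 1(138.8) = 138.8

139 mol/min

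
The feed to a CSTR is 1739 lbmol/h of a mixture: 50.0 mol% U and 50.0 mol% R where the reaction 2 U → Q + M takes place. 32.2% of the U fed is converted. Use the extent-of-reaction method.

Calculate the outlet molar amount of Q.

140 lbmol/h

U reacted = 0.322 × 869.5 = 280 lbmol/h; ν_U = −2, so ξ = 280/2 = 140 lbmol/h.
Outlet amounts (n = n₀ + ν ξ):
  U: 869.5 − 2(140) = 589.5
  Q: 0 + 1(140) = 140
  M: 0 + 1(140) = 140
  R: 869.5 (inert)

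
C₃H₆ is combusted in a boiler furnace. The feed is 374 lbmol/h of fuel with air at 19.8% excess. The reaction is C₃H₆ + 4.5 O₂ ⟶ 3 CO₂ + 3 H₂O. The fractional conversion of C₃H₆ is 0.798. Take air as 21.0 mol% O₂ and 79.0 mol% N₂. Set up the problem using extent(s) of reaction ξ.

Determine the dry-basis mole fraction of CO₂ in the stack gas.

0.097

Stoichiometric O₂ = 4.5 × 374 = 1683 lbmol/h; O₂ fed = 1683 × 1.198 = 2016 lbmol/h.
N₂ fed = 2016 × 79/21 = 7585 lbmol/h.
Fuel reacted = 0.798 × 374 → ξ = 298.5 lbmol/h.
Outlet (n = n₀ + ν ξ):
  C₃H₆: 374 − 1(298.5) = 75.55
  O₂: 2016 − 4.5(298.5) = 673.2
  N₂: 7585 (inert)
  CO₂: 0 + 3(298.5) = 895.4
  H₂O: 0 + 3(298.5) = 895.4
Dry total = 9229 lbmol/h; y_CO₂ (dry) = 895.4 / 9229 = 0.09702.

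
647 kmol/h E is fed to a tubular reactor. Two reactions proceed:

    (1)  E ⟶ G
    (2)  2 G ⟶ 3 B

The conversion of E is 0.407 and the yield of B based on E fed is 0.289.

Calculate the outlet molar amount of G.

139 kmol/h

Conversion of E: E consumed = 1ξ₁ = 0.407 × 647 → ξ₁ = 263.3 kmol/h.
Yield of B: 3ξ₂ / 647 = 0.289 → ξ₂ = 62.33 kmol/h.
Outlet amounts (n = n₀ + Σ ν·ξ):
  E: 647 − 1(263.3) = 383.7
  G: 0 + 1(263.3) − 2(62.33) = 138.7
  B: 0 + 3(62.33) = 187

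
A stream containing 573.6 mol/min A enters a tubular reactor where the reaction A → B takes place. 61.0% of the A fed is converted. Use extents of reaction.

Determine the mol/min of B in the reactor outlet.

350 mol/min

A reacted = 0.61 × 573.6 = 349.9 mol/min; ν_A = −1, so ξ = 349.9/1 = 349.9 mol/min.
Outlet amounts (n = n₀ + ν ξ):
  A: 573.6 − 1(349.9) = 223.7
  B: 0 + 1(349.9) = 349.9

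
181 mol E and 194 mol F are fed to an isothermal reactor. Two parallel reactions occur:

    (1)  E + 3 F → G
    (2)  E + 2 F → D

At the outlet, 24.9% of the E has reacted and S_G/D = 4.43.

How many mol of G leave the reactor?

36.8 mol

Conversion of E: E consumed = 0.249 × 181 = 45.07 mol = 1ξ₁ + 1ξ₂.
Selectivity: 1ξ₁ / (1ξ₂) = 4.43 → ξ₁ = 4.43 ξ₂.
Substitute: (1·4.43 + 1) ξ₂ = 45.07 → ξ₂ = 8.3 mol, ξ₁ = 36.77 mol.
Outlet amounts (n = n₀ + Σ ν·ξ):
  E: 181 − 1(36.77) − 1(8.3) = 135.9
  F: 194 − 3(36.77) − 2(8.3) = 67.09
  G: 0 + 1(36.77) = 36.77
  D: 0 + 1(8.3) = 8.3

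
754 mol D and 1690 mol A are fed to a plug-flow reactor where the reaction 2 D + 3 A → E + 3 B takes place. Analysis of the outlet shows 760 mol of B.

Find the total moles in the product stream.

For B: n = n₀ + 3ξ → 760 = 0 + 3ξ, giving ξ = 253.3 mol.
Outlet amounts (n = n₀ + ν ξ):
  D: 754 − 2(253.3) = 247.3
  A: 1690 − 3(253.3) = 930
  E: 0 + 1(253.3) = 253.3
  B: 0 + 3(253.3) = 760
Total out = 247.3 + 930 + 253.3 + 760 = 2191 mol.

2190 mol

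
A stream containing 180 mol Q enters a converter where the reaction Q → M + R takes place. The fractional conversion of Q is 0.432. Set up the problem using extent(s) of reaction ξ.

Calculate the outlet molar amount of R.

77.8 mol

Q reacted = 0.432 × 180 = 77.76 mol; ν_Q = −1, so ξ = 77.76/1 = 77.76 mol.
Outlet amounts (n = n₀ + ν ξ):
  Q: 180 − 1(77.76) = 102.2
  M: 0 + 1(77.76) = 77.76
  R: 0 + 1(77.76) = 77.76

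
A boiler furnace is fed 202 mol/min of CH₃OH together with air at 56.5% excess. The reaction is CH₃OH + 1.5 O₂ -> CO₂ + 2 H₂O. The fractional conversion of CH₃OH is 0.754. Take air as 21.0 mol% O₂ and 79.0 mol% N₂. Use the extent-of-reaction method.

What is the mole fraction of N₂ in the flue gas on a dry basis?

0.799

Stoichiometric O₂ = 1.5 × 202 = 303 mol/min; O₂ fed = 303 × 1.565 = 474.2 mol/min.
N₂ fed = 474.2 × 79/21 = 1784 mol/min.
Fuel reacted = 0.754 × 202 → ξ = 152.3 mol/min.
Outlet (n = n₀ + ν ξ):
  CH₃OH: 202 − 1(152.3) = 49.69
  O₂: 474.2 − 1.5(152.3) = 245.7
  N₂: 1784 (inert)
  CO₂: 0 + 1(152.3) = 152.3
  H₂O: 0 + 2(152.3) = 304.6
Dry total = 2232 mol/min; y_N₂ (dry) = 1784 / 2232 = 0.7994.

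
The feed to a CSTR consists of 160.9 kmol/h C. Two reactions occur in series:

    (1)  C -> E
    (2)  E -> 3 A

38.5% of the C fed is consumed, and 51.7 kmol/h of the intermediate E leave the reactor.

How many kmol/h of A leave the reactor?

30.7 kmol/h

Conversion of C: C consumed = 1ξ₁ = 0.385 × 160.9 → ξ₁ = 61.95 kmol/h.
E balance: n_E = 0 + 1ξ₁ − 1ξ₂ = 51.7 → ξ₂ = (1·61.95 − 51.7)/1 = 10.25 kmol/h.
Outlet amounts (n = n₀ + Σ ν·ξ):
  C: 160.9 − 1(61.95) = 98.95
  E: 0 + 1(61.95) − 1(10.25) = 51.7
  A: 0 + 3(10.25) = 30.74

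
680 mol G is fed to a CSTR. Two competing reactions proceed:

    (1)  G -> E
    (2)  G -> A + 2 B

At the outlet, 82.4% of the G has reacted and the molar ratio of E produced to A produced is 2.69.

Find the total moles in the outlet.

984 mol

Conversion of G: G consumed = 0.824 × 680 = 560.3 mol = 1ξ₁ + 1ξ₂.
Selectivity: 1ξ₁ / (1ξ₂) = 2.69 → ξ₁ = 2.69 ξ₂.
Substitute: (1·2.69 + 1) ξ₂ = 560.3 → ξ₂ = 151.8 mol, ξ₁ = 408.5 mol.
Outlet amounts (n = n₀ + Σ ν·ξ):
  G: 680 − 1(408.5) − 1(151.8) = 119.7
  E: 0 + 1(408.5) = 408.5
  A: 0 + 1(151.8) = 151.8
  B: 0 + 2(151.8) = 303.7
Total out = 119.7 + 408.5 + 151.8 + 303.7 = 983.7 mol.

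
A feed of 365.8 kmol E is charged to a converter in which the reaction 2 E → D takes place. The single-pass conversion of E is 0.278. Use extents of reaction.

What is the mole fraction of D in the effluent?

0.161

E reacted = 0.278 × 365.8 = 101.7 kmol; ν_E = −2, so ξ = 101.7/2 = 50.85 kmol.
Outlet amounts (n = n₀ + ν ξ):
  E: 365.8 − 2(50.85) = 264.1
  D: 0 + 1(50.85) = 50.85
Total out = 315 kmol; y_D = 50.85 / 315 = 0.1614.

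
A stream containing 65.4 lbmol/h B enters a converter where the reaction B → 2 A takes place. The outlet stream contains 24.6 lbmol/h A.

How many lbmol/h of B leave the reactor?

53.1 lbmol/h

For A: n = n₀ + 2ξ → 24.6 = 0 + 2ξ, giving ξ = 12.3 lbmol/h.
Outlet amounts (n = n₀ + ν ξ):
  B: 65.4 − 1(12.3) = 53.1
  A: 0 + 2(12.3) = 24.6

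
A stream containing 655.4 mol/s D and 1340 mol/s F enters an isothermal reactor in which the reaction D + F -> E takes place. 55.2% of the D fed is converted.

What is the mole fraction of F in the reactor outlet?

D reacted = 0.552 × 655.4 = 361.8 mol/s; ν_D = −1, so ξ = 361.8/1 = 361.8 mol/s.
Outlet amounts (n = n₀ + ν ξ):
  D: 655.4 − 1(361.8) = 293.6
  F: 1340 − 1(361.8) = 978.2
  E: 0 + 1(361.8) = 361.8
Total out = 1634 mol/s; y_F = 978.2 / 1634 = 0.5988.

0.599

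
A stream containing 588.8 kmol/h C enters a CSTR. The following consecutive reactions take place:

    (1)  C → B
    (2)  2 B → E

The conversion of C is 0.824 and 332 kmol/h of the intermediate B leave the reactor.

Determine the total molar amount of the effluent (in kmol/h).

Conversion of C: C consumed = 1ξ₁ = 0.824 × 588.8 → ξ₁ = 485.2 kmol/h.
B balance: n_B = 0 + 1ξ₁ − 2ξ₂ = 332 → ξ₂ = (1·485.2 − 332)/2 = 76.59 kmol/h.
Outlet amounts (n = n₀ + Σ ν·ξ):
  C: 588.8 − 1(485.2) = 103.6
  B: 0 + 1(485.2) − 2(76.59) = 332
  E: 0 + 1(76.59) = 76.59
Total out = 103.6 + 332 + 76.59 = 512.2 kmol/h.

512 kmol/h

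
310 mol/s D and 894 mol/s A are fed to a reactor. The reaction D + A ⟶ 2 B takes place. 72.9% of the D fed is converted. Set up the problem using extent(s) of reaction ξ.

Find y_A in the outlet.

0.555

D reacted = 0.729 × 310 = 226 mol/s; ν_D = −1, so ξ = 226/1 = 226 mol/s.
Outlet amounts (n = n₀ + ν ξ):
  D: 310 − 1(226) = 84.01
  A: 894 − 1(226) = 668
  B: 0 + 2(226) = 452
Total out = 1204 mol/s; y_A = 668 / 1204 = 0.5548.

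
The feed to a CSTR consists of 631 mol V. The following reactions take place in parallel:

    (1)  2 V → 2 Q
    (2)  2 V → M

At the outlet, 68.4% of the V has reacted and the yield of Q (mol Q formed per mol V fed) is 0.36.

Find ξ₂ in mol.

Yield of Q: 2ξ₁ / 631 = 0.36 → ξ₁ = 113.6 mol.
Conversion of V: 2ξ₁ + 2ξ₂ = 0.684 × 631 = 431.6 → ξ₂ = 102.2 mol.
Outlet amounts (n = n₀ + Σ ν·ξ):
  V: 631 − 2(113.6) − 2(102.2) = 199.4
  Q: 0 + 2(113.6) = 227.2
  M: 0 + 1(102.2) = 102.2

ξ₂ = 102 mol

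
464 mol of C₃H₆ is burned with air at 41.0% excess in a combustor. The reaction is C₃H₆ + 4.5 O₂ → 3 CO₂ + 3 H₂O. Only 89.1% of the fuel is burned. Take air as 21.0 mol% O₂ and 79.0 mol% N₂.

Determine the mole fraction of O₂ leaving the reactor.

0.0738

Stoichiometric O₂ = 4.5 × 464 = 2088 mol; O₂ fed = 2088 × 1.410 = 2944 mol.
N₂ fed = 2944 × 79/21 = 11080 mol.
Fuel reacted = 0.891 × 464 → ξ = 413.4 mol.
Outlet (n = n₀ + ν ξ):
  C₃H₆: 464 − 1(413.4) = 50.58
  O₂: 2944 − 4.5(413.4) = 1084
  N₂: 11080 (inert)
  CO₂: 0 + 3(413.4) = 1240
  H₂O: 0 + 3(413.4) = 1240
Total out = 14690 mol; y_O₂ = 1084 / 14690 = 0.07377.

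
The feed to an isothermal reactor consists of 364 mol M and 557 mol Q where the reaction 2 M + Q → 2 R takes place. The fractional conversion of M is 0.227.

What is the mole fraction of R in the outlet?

0.0939

M reacted = 0.227 × 364 = 82.63 mol; ν_M = −2, so ξ = 82.63/2 = 41.31 mol.
Outlet amounts (n = n₀ + ν ξ):
  M: 364 − 2(41.31) = 281.4
  Q: 557 − 1(41.31) = 515.7
  R: 0 + 2(41.31) = 82.63
Total out = 879.7 mol; y_R = 82.63 / 879.7 = 0.09393.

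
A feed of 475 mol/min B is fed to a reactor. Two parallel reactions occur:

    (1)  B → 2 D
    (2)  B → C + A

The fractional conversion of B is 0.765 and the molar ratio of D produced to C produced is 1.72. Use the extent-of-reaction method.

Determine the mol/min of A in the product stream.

Conversion of B: B consumed = 0.765 × 475 = 363.4 mol/min = 1ξ₁ + 1ξ₂.
Selectivity: 2ξ₁ / (1ξ₂) = 1.72 → ξ₁ = 0.86 ξ₂.
Substitute: (1·0.86 + 1) ξ₂ = 363.4 → ξ₂ = 195.4 mol/min, ξ₁ = 168 mol/min.
Outlet amounts (n = n₀ + Σ ν·ξ):
  B: 475 − 1(168) − 1(195.4) = 111.6
  D: 0 + 2(168) = 336
  C: 0 + 1(195.4) = 195.4
  A: 0 + 1(195.4) = 195.4

195 mol/min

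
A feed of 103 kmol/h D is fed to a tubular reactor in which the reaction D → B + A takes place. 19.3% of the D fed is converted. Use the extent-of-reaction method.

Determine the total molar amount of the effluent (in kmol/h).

D reacted = 0.193 × 103 = 19.88 kmol/h; ν_D = −1, so ξ = 19.88/1 = 19.88 kmol/h.
Outlet amounts (n = n₀ + ν ξ):
  D: 103 − 1(19.88) = 83.12
  B: 0 + 1(19.88) = 19.88
  A: 0 + 1(19.88) = 19.88
Total out = 83.12 + 19.88 + 19.88 = 122.9 kmol/h.

123 kmol/h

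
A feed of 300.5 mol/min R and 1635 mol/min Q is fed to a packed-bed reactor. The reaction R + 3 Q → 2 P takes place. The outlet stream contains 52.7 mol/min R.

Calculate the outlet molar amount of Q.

892 mol/min

For R: n = n₀ − 1ξ → 52.7 = 300.5 − 1ξ, giving ξ = 247.8 mol/min.
Outlet amounts (n = n₀ + ν ξ):
  R: 300.5 − 1(247.8) = 52.7
  Q: 1635 − 3(247.8) = 891.6
  P: 0 + 2(247.8) = 495.6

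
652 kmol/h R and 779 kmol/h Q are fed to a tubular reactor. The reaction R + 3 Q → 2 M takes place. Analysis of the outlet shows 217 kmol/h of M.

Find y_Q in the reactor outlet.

For M: n = n₀ + 2ξ → 217 = 0 + 2ξ, giving ξ = 108.5 kmol/h.
Outlet amounts (n = n₀ + ν ξ):
  R: 652 − 1(108.5) = 543.5
  Q: 779 − 3(108.5) = 453.5
  M: 0 + 2(108.5) = 217
Total out = 1214 kmol/h; y_Q = 453.5 / 1214 = 0.3736.

0.374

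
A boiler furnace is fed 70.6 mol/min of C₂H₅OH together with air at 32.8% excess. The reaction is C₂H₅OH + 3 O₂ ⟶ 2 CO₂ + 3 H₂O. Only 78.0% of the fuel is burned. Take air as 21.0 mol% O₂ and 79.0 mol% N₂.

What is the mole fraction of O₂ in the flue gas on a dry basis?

0.0893

Stoichiometric O₂ = 3 × 70.6 = 211.8 mol/min; O₂ fed = 211.8 × 1.328 = 281.3 mol/min.
N₂ fed = 281.3 × 79/21 = 1058 mol/min.
Fuel reacted = 0.78 × 70.6 → ξ = 55.07 mol/min.
Outlet (n = n₀ + ν ξ):
  C₂H₅OH: 70.6 − 1(55.07) = 15.53
  O₂: 281.3 − 3(55.07) = 116.1
  N₂: 1058 (inert)
  CO₂: 0 + 2(55.07) = 110.1
  H₂O: 0 + 3(55.07) = 165.2
Dry total = 1300 mol/min; y_O₂ (dry) = 116.1 / 1300 = 0.08929.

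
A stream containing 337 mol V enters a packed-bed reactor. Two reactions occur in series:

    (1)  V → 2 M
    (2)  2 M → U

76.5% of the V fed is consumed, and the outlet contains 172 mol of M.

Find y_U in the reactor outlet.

Conversion of V: V consumed = 1ξ₁ = 0.765 × 337 → ξ₁ = 257.8 mol.
M balance: n_M = 0 + 2ξ₁ − 2ξ₂ = 172 → ξ₂ = (2·257.8 − 172)/2 = 171.8 mol.
Outlet amounts (n = n₀ + Σ ν·ξ):
  V: 337 − 1(257.8) = 79.19
  M: 0 + 2(257.8) − 2(171.8) = 172
  U: 0 + 1(171.8) = 171.8
Total out = 423 mol; y_U = 171.8 / 423 = 0.4062.

0.406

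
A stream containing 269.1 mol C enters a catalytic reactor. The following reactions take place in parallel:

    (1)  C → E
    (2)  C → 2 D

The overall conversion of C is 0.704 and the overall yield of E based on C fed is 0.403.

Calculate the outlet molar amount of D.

162 mol

Yield of E: 1ξ₁ / 269.1 = 0.403 → ξ₁ = 108.4 mol.
Conversion of C: 1ξ₁ + 1ξ₂ = 0.704 × 269.1 = 189.4 → ξ₂ = 81 mol.
Outlet amounts (n = n₀ + Σ ν·ξ):
  C: 269.1 − 1(108.4) − 1(81) = 79.65
  E: 0 + 1(108.4) = 108.4
  D: 0 + 2(81) = 162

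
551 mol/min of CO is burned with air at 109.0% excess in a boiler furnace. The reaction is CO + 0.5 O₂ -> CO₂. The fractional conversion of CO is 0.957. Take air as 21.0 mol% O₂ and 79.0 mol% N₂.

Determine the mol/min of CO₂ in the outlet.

Stoichiometric O₂ = 0.5 × 551 = 275.5 mol/min; O₂ fed = 275.5 × 2.090 = 575.8 mol/min.
N₂ fed = 575.8 × 79/21 = 2166 mol/min.
Fuel reacted = 0.957 × 551 → ξ = 527.3 mol/min.
Outlet (n = n₀ + ν ξ):
  CO: 551 − 1(527.3) = 23.69
  O₂: 575.8 − 0.5(527.3) = 312.1
  N₂: 2166 (inert)
  CO₂: 0 + 1(527.3) = 527.3

527 mol/min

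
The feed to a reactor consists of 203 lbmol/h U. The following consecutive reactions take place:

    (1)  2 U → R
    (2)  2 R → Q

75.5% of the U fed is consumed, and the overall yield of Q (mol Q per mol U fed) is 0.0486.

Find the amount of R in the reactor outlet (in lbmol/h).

Conversion of U: U consumed = 2ξ₁ = 0.755 × 203 → ξ₁ = 76.63 lbmol/h.
Yield of Q: 1ξ₂ / 203 = 0.0486 → ξ₂ = 9.866 lbmol/h.
Outlet amounts (n = n₀ + Σ ν·ξ):
  U: 203 − 2(76.63) = 49.73
  R: 0 + 1(76.63) − 2(9.866) = 56.9
  Q: 0 + 1(9.866) = 9.866

56.9 lbmol/h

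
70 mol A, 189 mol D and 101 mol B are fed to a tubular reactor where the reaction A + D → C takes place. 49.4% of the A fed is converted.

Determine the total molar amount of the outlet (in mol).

325 mol

A reacted = 0.494 × 70 = 34.58 mol; ν_A = −1, so ξ = 34.58/1 = 34.58 mol.
Outlet amounts (n = n₀ + ν ξ):
  A: 70 − 1(34.58) = 35.42
  D: 189 − 1(34.58) = 154.4
  C: 0 + 1(34.58) = 34.58
  B: 101 (inert)
Total out = 35.42 + 154.4 + 34.58 + 101 = 325.4 mol.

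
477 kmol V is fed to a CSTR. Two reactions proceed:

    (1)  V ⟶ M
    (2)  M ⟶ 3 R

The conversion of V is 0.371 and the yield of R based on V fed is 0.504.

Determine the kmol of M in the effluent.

Conversion of V: V consumed = 1ξ₁ = 0.371 × 477 → ξ₁ = 177 kmol.
Yield of R: 3ξ₂ / 477 = 0.504 → ξ₂ = 80.14 kmol.
Outlet amounts (n = n₀ + Σ ν·ξ):
  V: 477 − 1(177) = 300
  M: 0 + 1(177) − 1(80.14) = 96.83
  R: 0 + 3(80.14) = 240.4

96.8 kmol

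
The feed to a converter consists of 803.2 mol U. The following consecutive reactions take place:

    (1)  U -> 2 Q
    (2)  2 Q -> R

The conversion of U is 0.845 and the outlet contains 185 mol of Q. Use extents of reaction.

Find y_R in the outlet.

Conversion of U: U consumed = 1ξ₁ = 0.845 × 803.2 → ξ₁ = 678.7 mol.
Q balance: n_Q = 0 + 2ξ₁ − 2ξ₂ = 185 → ξ₂ = (2·678.7 − 185)/2 = 586.2 mol.
Outlet amounts (n = n₀ + Σ ν·ξ):
  U: 803.2 − 1(678.7) = 124.5
  Q: 0 + 2(678.7) − 2(586.2) = 185
  R: 0 + 1(586.2) = 586.2
Total out = 895.7 mol; y_R = 586.2 / 895.7 = 0.6545.

0.654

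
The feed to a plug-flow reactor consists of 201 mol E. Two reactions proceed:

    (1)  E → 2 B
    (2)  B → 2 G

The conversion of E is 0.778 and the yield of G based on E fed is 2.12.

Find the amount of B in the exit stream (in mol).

Conversion of E: E consumed = 1ξ₁ = 0.778 × 201 → ξ₁ = 156.4 mol.
Yield of G: 2ξ₂ / 201 = 2.12 → ξ₂ = 213.1 mol.
Outlet amounts (n = n₀ + Σ ν·ξ):
  E: 201 − 1(156.4) = 44.62
  B: 0 + 2(156.4) − 1(213.1) = 99.7
  G: 0 + 2(213.1) = 426.1

99.7 mol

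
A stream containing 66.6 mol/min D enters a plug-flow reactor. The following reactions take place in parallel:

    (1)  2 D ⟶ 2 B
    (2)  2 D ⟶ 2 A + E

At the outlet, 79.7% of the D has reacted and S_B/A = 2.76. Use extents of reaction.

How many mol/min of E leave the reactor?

Conversion of D: D consumed = 0.797 × 66.6 = 53.08 mol/min = 2ξ₁ + 2ξ₂.
Selectivity: 2ξ₁ / (2ξ₂) = 2.76 → ξ₁ = 2.76 ξ₂.
Substitute: (2·2.76 + 2) ξ₂ = 53.08 → ξ₂ = 7.059 mol/min, ξ₁ = 19.48 mol/min.
Outlet amounts (n = n₀ + Σ ν·ξ):
  D: 66.6 − 2(19.48) − 2(7.059) = 13.52
  B: 0 + 2(19.48) = 38.96
  A: 0 + 2(7.059) = 14.12
  E: 0 + 1(7.059) = 7.059

7.06 mol/min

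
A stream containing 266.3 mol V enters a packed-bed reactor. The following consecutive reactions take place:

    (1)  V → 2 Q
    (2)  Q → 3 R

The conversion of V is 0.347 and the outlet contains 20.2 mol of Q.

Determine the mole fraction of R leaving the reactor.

Conversion of V: V consumed = 1ξ₁ = 0.347 × 266.3 → ξ₁ = 92.41 mol.
Q balance: n_Q = 0 + 2ξ₁ − 1ξ₂ = 20.2 → ξ₂ = (2·92.41 − 20.2)/1 = 164.6 mol.
Outlet amounts (n = n₀ + Σ ν·ξ):
  V: 266.3 − 1(92.41) = 173.9
  Q: 0 + 2(92.41) − 1(164.6) = 20.2
  R: 0 + 3(164.6) = 493.8
Total out = 687.9 mol; y_R = 493.8 / 687.9 = 0.7179.

0.718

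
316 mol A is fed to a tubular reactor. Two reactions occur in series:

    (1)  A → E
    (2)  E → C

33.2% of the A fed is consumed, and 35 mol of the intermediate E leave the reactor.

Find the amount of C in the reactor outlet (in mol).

Conversion of A: A consumed = 1ξ₁ = 0.332 × 316 → ξ₁ = 104.9 mol.
E balance: n_E = 0 + 1ξ₁ − 1ξ₂ = 35 → ξ₂ = (1·104.9 − 35)/1 = 69.91 mol.
Outlet amounts (n = n₀ + Σ ν·ξ):
  A: 316 − 1(104.9) = 211.1
  E: 0 + 1(104.9) − 1(69.91) = 35
  C: 0 + 1(69.91) = 69.91

69.9 mol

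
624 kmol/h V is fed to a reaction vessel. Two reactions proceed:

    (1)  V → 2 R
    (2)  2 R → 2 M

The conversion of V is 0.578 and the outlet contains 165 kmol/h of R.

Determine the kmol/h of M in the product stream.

Conversion of V: V consumed = 1ξ₁ = 0.578 × 624 → ξ₁ = 360.7 kmol/h.
R balance: n_R = 0 + 2ξ₁ − 2ξ₂ = 165 → ξ₂ = (2·360.7 − 165)/2 = 278.2 kmol/h.
Outlet amounts (n = n₀ + Σ ν·ξ):
  V: 624 − 1(360.7) = 263.3
  R: 0 + 2(360.7) − 2(278.2) = 165
  M: 0 + 2(278.2) = 556.3

556 kmol/h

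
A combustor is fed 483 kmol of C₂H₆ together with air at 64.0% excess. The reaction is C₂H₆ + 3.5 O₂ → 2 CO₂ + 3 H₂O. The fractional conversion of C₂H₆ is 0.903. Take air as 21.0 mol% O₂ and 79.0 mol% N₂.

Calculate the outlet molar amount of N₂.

10400 kmol

Stoichiometric O₂ = 3.5 × 483 = 1690 kmol; O₂ fed = 1690 × 1.640 = 2772 kmol.
N₂ fed = 2772 × 79/21 = 10430 kmol.
Fuel reacted = 0.903 × 483 → ξ = 436.1 kmol.
Outlet (n = n₀ + ν ξ):
  C₂H₆: 483 − 1(436.1) = 46.85
  O₂: 2772 − 3.5(436.1) = 1246
  N₂: 10430 (inert)
  CO₂: 0 + 2(436.1) = 872.3
  H₂O: 0 + 3(436.1) = 1308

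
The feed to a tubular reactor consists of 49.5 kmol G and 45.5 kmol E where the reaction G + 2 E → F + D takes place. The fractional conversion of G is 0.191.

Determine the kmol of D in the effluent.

9.45 kmol

G reacted = 0.191 × 49.5 = 9.454 kmol; ν_G = −1, so ξ = 9.454/1 = 9.454 kmol.
Outlet amounts (n = n₀ + ν ξ):
  G: 49.5 − 1(9.454) = 40.05
  E: 45.5 − 2(9.454) = 26.59
  F: 0 + 1(9.454) = 9.454
  D: 0 + 1(9.454) = 9.454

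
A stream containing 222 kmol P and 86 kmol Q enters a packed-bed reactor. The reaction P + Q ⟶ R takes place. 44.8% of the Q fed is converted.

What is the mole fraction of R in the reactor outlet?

Q reacted = 0.448 × 86 = 38.53 kmol; ν_Q = −1, so ξ = 38.53/1 = 38.53 kmol.
Outlet amounts (n = n₀ + ν ξ):
  P: 222 − 1(38.53) = 183.5
  Q: 86 − 1(38.53) = 47.47
  R: 0 + 1(38.53) = 38.53
Total out = 269.5 kmol; y_R = 38.53 / 269.5 = 0.143.

0.143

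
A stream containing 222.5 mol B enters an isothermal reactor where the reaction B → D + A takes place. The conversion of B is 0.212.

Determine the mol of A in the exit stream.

47.2 mol

B reacted = 0.212 × 222.5 = 47.17 mol; ν_B = −1, so ξ = 47.17/1 = 47.17 mol.
Outlet amounts (n = n₀ + ν ξ):
  B: 222.5 − 1(47.17) = 175.3
  D: 0 + 1(47.17) = 47.17
  A: 0 + 1(47.17) = 47.17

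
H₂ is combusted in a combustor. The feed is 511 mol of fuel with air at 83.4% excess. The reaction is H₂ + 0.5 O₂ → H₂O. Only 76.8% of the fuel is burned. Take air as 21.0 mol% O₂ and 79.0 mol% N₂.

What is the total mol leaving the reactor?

Stoichiometric O₂ = 0.5 × 511 = 255.5 mol; O₂ fed = 255.5 × 1.834 = 468.6 mol.
N₂ fed = 468.6 × 79/21 = 1763 mol.
Fuel reacted = 0.768 × 511 → ξ = 392.4 mol.
Outlet (n = n₀ + ν ξ):
  H₂: 511 − 1(392.4) = 118.6
  O₂: 468.6 − 0.5(392.4) = 272.4
  N₂: 1763 (inert)
  H₂O: 0 + 1(392.4) = 392.4
Total out = 118.6 + 272.4 + 1763 + 392.4 = 2546 mol.

2550 mol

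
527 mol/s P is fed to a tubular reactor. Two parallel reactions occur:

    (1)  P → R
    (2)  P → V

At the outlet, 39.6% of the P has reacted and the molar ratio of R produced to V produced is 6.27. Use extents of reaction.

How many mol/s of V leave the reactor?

Conversion of P: P consumed = 0.396 × 527 = 208.7 mol/s = 1ξ₁ + 1ξ₂.
Selectivity: 1ξ₁ / (1ξ₂) = 6.27 → ξ₁ = 6.27 ξ₂.
Substitute: (1·6.27 + 1) ξ₂ = 208.7 → ξ₂ = 28.71 mol/s, ξ₁ = 180 mol/s.
Outlet amounts (n = n₀ + Σ ν·ξ):
  P: 527 − 1(180) − 1(28.71) = 318.3
  R: 0 + 1(180) = 180
  V: 0 + 1(28.71) = 28.71

28.7 mol/s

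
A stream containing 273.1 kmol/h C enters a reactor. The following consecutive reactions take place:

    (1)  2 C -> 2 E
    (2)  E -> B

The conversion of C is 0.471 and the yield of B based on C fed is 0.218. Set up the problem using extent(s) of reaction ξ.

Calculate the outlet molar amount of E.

Conversion of C: C consumed = 2ξ₁ = 0.471 × 273.1 → ξ₁ = 64.32 kmol/h.
Yield of B: 1ξ₂ / 273.1 = 0.218 → ξ₂ = 59.54 kmol/h.
Outlet amounts (n = n₀ + Σ ν·ξ):
  C: 273.1 − 2(64.32) = 144.5
  E: 0 + 2(64.32) − 1(59.54) = 69.09
  B: 0 + 1(59.54) = 59.54

69.1 kmol/h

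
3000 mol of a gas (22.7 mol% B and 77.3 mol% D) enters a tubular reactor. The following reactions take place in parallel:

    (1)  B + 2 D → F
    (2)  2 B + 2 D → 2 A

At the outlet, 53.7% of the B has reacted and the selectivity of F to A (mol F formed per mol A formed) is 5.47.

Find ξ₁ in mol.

Conversion of B: B consumed = 0.537 × 681 = 365.7 mol = 1ξ₁ + 2ξ₂.
Selectivity: 1ξ₁ / (2ξ₂) = 5.47 → ξ₁ = 10.94 ξ₂.
Substitute: (1·10.94 + 2) ξ₂ = 365.7 → ξ₂ = 28.26 mol, ξ₁ = 309.2 mol.
Outlet amounts (n = n₀ + Σ ν·ξ):
  B: 681 − 1(309.2) − 2(28.26) = 315.3
  D: 2319 − 2(309.2) − 2(28.26) = 1644
  F: 0 + 1(309.2) = 309.2
  A: 0 + 2(28.26) = 56.52

ξ₁ = 309 mol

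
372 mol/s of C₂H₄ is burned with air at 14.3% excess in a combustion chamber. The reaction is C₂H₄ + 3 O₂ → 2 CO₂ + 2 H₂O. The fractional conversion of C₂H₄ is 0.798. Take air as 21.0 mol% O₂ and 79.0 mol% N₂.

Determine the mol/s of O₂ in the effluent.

Stoichiometric O₂ = 3 × 372 = 1116 mol/s; O₂ fed = 1116 × 1.143 = 1276 mol/s.
N₂ fed = 1276 × 79/21 = 4799 mol/s.
Fuel reacted = 0.798 × 372 → ξ = 296.9 mol/s.
Outlet (n = n₀ + ν ξ):
  C₂H₄: 372 − 1(296.9) = 75.14
  O₂: 1276 − 3(296.9) = 385
  N₂: 4799 (inert)
  CO₂: 0 + 2(296.9) = 593.7
  H₂O: 0 + 2(296.9) = 593.7

385 mol/s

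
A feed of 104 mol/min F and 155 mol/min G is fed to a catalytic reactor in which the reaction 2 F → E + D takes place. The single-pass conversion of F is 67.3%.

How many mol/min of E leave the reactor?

F reacted = 0.673 × 104 = 69.99 mol/min; ν_F = −2, so ξ = 69.99/2 = 35 mol/min.
Outlet amounts (n = n₀ + ν ξ):
  F: 104 − 2(35) = 34.01
  E: 0 + 1(35) = 35
  D: 0 + 1(35) = 35
  G: 155 (inert)

35 mol/min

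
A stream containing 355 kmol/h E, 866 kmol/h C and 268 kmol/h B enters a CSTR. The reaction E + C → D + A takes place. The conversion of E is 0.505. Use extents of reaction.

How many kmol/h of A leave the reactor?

179 kmol/h

E reacted = 0.505 × 355 = 179.3 kmol/h; ν_E = −1, so ξ = 179.3/1 = 179.3 kmol/h.
Outlet amounts (n = n₀ + ν ξ):
  E: 355 − 1(179.3) = 175.7
  C: 866 − 1(179.3) = 686.7
  D: 0 + 1(179.3) = 179.3
  A: 0 + 1(179.3) = 179.3
  B: 268 (inert)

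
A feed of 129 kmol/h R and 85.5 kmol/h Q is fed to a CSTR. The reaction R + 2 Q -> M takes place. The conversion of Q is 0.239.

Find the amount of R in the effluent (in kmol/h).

119 kmol/h

Q reacted = 0.239 × 85.5 = 20.43 kmol/h; ν_Q = −2, so ξ = 20.43/2 = 10.22 kmol/h.
Outlet amounts (n = n₀ + ν ξ):
  R: 129 − 1(10.22) = 118.8
  Q: 85.5 − 2(10.22) = 65.07
  M: 0 + 1(10.22) = 10.22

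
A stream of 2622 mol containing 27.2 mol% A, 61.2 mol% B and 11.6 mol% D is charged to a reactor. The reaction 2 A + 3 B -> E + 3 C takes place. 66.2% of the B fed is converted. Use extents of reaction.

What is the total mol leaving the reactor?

2270 mol

B reacted = 0.662 × 1605 = 1062 mol; ν_B = −3, so ξ = 1062/3 = 354.1 mol.
Outlet amounts (n = n₀ + ν ξ):
  A: 713.2 − 2(354.1) = 4.992
  B: 1605 − 3(354.1) = 542.4
  E: 0 + 1(354.1) = 354.1
  C: 0 + 3(354.1) = 1062
  D: 304.2 (inert)
Total out = 4.992 + 542.4 + 354.1 + 1062 + 304.2 = 2268 mol.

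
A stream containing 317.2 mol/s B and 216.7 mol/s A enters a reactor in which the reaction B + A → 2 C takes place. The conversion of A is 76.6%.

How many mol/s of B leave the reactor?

151 mol/s

A reacted = 0.766 × 216.7 = 166 mol/s; ν_A = −1, so ξ = 166/1 = 166 mol/s.
Outlet amounts (n = n₀ + ν ξ):
  B: 317.2 − 1(166) = 151.2
  A: 216.7 − 1(166) = 50.71
  C: 0 + 2(166) = 332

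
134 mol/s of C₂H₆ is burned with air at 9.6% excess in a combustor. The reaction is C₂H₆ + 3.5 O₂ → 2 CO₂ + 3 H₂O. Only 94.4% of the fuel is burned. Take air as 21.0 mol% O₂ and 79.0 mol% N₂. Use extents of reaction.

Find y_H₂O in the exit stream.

0.143

Stoichiometric O₂ = 3.5 × 134 = 469 mol/s; O₂ fed = 469 × 1.096 = 514 mol/s.
N₂ fed = 514 × 79/21 = 1934 mol/s.
Fuel reacted = 0.944 × 134 → ξ = 126.5 mol/s.
Outlet (n = n₀ + ν ξ):
  C₂H₆: 134 − 1(126.5) = 7.504
  O₂: 514 − 3.5(126.5) = 71.29
  N₂: 1934 (inert)
  CO₂: 0 + 2(126.5) = 253
  H₂O: 0 + 3(126.5) = 379.5
Total out = 2645 mol/s; y_H₂O = 379.5 / 2645 = 0.1435.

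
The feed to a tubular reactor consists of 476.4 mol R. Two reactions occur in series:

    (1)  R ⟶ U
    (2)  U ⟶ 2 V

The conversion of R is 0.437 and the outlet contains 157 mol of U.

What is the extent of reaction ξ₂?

Conversion of R: R consumed = 1ξ₁ = 0.437 × 476.4 → ξ₁ = 208.2 mol.
U balance: n_U = 0 + 1ξ₁ − 1ξ₂ = 157 → ξ₂ = (1·208.2 − 157)/1 = 51.19 mol.
Outlet amounts (n = n₀ + Σ ν·ξ):
  R: 476.4 − 1(208.2) = 268.2
  U: 0 + 1(208.2) − 1(51.19) = 157
  V: 0 + 2(51.19) = 102.4

ξ₂ = 51.2 mol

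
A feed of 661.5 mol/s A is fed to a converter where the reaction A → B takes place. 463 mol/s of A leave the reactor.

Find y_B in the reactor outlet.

0.3

For A: n = n₀ − 1ξ → 463 = 661.5 − 1ξ, giving ξ = 198.5 mol/s.
Outlet amounts (n = n₀ + ν ξ):
  A: 661.5 − 1(198.5) = 463
  B: 0 + 1(198.5) = 198.5
Total out = 661.5 mol/s; y_B = 198.5 / 661.5 = 0.3001.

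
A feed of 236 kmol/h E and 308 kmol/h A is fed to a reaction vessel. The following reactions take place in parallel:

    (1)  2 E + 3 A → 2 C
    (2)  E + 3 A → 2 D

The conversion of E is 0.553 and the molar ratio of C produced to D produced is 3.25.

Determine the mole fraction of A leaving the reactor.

Conversion of E: E consumed = 0.553 × 236 = 130.5 kmol/h = 2ξ₁ + 1ξ₂.
Selectivity: 2ξ₁ / (2ξ₂) = 3.25 → ξ₁ = 3.25 ξ₂.
Substitute: (2·3.25 + 1) ξ₂ = 130.5 → ξ₂ = 17.4 kmol/h, ξ₁ = 56.55 kmol/h.
Outlet amounts (n = n₀ + Σ ν·ξ):
  E: 236 − 2(56.55) − 1(17.4) = 105.5
  A: 308 − 3(56.55) − 3(17.4) = 86.14
  C: 0 + 2(56.55) = 113.1
  D: 0 + 2(17.4) = 34.8
Total out = 339.5 kmol/h; y_A = 86.14 / 339.5 = 0.2537.

0.254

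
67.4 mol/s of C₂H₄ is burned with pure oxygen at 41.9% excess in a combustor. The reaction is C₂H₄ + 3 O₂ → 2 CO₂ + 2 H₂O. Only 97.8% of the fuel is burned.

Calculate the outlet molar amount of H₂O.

Stoichiometric O₂ = 3 × 67.4 = 202.2 mol/s; O₂ fed = 202.2 × 1.419 = 286.9 mol/s.
Fuel reacted = 0.978 × 67.4 → ξ = 65.92 mol/s.
Outlet (n = n₀ + ν ξ):
  C₂H₄: 67.4 − 1(65.92) = 1.483
  O₂: 286.9 − 3(65.92) = 89.17
  CO₂: 0 + 2(65.92) = 131.8
  H₂O: 0 + 2(65.92) = 131.8

132 mol/s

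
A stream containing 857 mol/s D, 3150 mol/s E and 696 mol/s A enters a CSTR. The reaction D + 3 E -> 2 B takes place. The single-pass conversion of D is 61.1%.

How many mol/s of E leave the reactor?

D reacted = 0.611 × 857 = 523.6 mol/s; ν_D = −1, so ξ = 523.6/1 = 523.6 mol/s.
Outlet amounts (n = n₀ + ν ξ):
  D: 857 − 1(523.6) = 333.4
  E: 3150 − 3(523.6) = 1579
  B: 0 + 2(523.6) = 1047
  A: 696 (inert)

1580 mol/s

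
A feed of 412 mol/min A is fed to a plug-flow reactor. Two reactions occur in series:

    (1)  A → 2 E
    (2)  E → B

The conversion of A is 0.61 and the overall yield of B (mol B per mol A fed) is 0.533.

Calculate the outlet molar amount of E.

283 mol/min

Conversion of A: A consumed = 1ξ₁ = 0.61 × 412 → ξ₁ = 251.3 mol/min.
Yield of B: 1ξ₂ / 412 = 0.533 → ξ₂ = 219.6 mol/min.
Outlet amounts (n = n₀ + Σ ν·ξ):
  A: 412 − 1(251.3) = 160.7
  E: 0 + 2(251.3) − 1(219.6) = 283
  B: 0 + 1(219.6) = 219.6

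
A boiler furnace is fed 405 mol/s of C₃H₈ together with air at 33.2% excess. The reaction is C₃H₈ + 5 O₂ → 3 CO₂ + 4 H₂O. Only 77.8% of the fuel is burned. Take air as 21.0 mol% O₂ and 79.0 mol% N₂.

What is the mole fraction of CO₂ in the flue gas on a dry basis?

0.0768

Stoichiometric O₂ = 5 × 405 = 2025 mol/s; O₂ fed = 2025 × 1.332 = 2697 mol/s.
N₂ fed = 2697 × 79/21 = 10150 mol/s.
Fuel reacted = 0.778 × 405 → ξ = 315.1 mol/s.
Outlet (n = n₀ + ν ξ):
  C₃H₈: 405 − 1(315.1) = 89.91
  O₂: 2697 − 5(315.1) = 1122
  N₂: 10150 (inert)
  CO₂: 0 + 3(315.1) = 945.3
  H₂O: 0 + 4(315.1) = 1260
Dry total = 12300 mol/s; y_CO₂ (dry) = 945.3 / 12300 = 0.07683.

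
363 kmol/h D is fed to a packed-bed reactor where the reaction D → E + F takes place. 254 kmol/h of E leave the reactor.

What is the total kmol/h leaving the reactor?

For E: n = n₀ + 1ξ → 254 = 0 + 1ξ, giving ξ = 254 kmol/h.
Outlet amounts (n = n₀ + ν ξ):
  D: 363 − 1(254) = 109
  E: 0 + 1(254) = 254
  F: 0 + 1(254) = 254
Total out = 109 + 254 + 254 = 617 kmol/h.

617 kmol/h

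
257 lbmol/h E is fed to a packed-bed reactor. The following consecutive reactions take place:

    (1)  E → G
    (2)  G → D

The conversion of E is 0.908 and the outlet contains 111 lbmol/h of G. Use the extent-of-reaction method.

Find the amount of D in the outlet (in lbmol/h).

Conversion of E: E consumed = 1ξ₁ = 0.908 × 257 → ξ₁ = 233.4 lbmol/h.
G balance: n_G = 0 + 1ξ₁ − 1ξ₂ = 111 → ξ₂ = (1·233.4 − 111)/1 = 122.4 lbmol/h.
Outlet amounts (n = n₀ + Σ ν·ξ):
  E: 257 − 1(233.4) = 23.64
  G: 0 + 1(233.4) − 1(122.4) = 111
  D: 0 + 1(122.4) = 122.4

122 lbmol/h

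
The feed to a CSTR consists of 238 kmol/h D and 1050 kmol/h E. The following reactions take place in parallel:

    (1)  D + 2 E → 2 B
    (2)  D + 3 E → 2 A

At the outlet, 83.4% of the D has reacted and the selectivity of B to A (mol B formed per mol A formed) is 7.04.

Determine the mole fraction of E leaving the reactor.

Conversion of D: D consumed = 0.834 × 238 = 198.5 kmol/h = 1ξ₁ + 1ξ₂.
Selectivity: 2ξ₁ / (2ξ₂) = 7.04 → ξ₁ = 7.04 ξ₂.
Substitute: (1·7.04 + 1) ξ₂ = 198.5 → ξ₂ = 24.69 kmol/h, ξ₁ = 173.8 kmol/h.
Outlet amounts (n = n₀ + Σ ν·ξ):
  D: 238 − 1(173.8) − 1(24.69) = 39.51
  E: 1050 − 2(173.8) − 3(24.69) = 628.3
  B: 0 + 2(173.8) = 347.6
  A: 0 + 2(24.69) = 49.38
Total out = 1065 kmol/h; y_E = 628.3 / 1065 = 0.5901.

0.59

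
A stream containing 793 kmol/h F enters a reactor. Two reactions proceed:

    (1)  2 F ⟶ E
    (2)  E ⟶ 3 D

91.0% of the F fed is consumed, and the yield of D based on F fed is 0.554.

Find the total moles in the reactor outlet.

Conversion of F: F consumed = 2ξ₁ = 0.91 × 793 → ξ₁ = 360.8 kmol/h.
Yield of D: 3ξ₂ / 793 = 0.554 → ξ₂ = 146.4 kmol/h.
Outlet amounts (n = n₀ + Σ ν·ξ):
  F: 793 − 2(360.8) = 71.37
  E: 0 + 1(360.8) − 1(146.4) = 214.4
  D: 0 + 3(146.4) = 439.3
Total out = 71.37 + 214.4 + 439.3 = 725.1 kmol/h.

725 kmol/h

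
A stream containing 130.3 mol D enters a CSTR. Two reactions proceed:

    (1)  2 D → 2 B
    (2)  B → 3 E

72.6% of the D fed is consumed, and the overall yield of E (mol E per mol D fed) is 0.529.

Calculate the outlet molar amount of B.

71.6 mol

Conversion of D: D consumed = 2ξ₁ = 0.726 × 130.3 → ξ₁ = 47.3 mol.
Yield of E: 3ξ₂ / 130.3 = 0.529 → ξ₂ = 22.98 mol.
Outlet amounts (n = n₀ + Σ ν·ξ):
  D: 130.3 − 2(47.3) = 35.7
  B: 0 + 2(47.3) − 1(22.98) = 71.62
  E: 0 + 3(22.98) = 68.93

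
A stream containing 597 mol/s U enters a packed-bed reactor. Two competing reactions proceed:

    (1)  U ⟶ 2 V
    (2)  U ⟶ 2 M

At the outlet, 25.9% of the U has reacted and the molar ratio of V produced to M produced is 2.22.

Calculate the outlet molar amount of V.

213 mol/s

Conversion of U: U consumed = 0.259 × 597 = 154.6 mol/s = 1ξ₁ + 1ξ₂.
Selectivity: 2ξ₁ / (2ξ₂) = 2.22 → ξ₁ = 2.22 ξ₂.
Substitute: (1·2.22 + 1) ξ₂ = 154.6 → ξ₂ = 48.02 mol/s, ξ₁ = 106.6 mol/s.
Outlet amounts (n = n₀ + Σ ν·ξ):
  U: 597 − 1(106.6) − 1(48.02) = 442.4
  V: 0 + 2(106.6) = 213.2
  M: 0 + 2(48.02) = 96.04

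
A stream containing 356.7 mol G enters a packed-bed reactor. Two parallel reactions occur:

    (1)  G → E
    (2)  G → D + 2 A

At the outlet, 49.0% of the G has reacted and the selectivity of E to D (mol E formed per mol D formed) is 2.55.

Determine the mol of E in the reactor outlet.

126 mol

Conversion of G: G consumed = 0.49 × 356.7 = 174.8 mol = 1ξ₁ + 1ξ₂.
Selectivity: 1ξ₁ / (1ξ₂) = 2.55 → ξ₁ = 2.55 ξ₂.
Substitute: (1·2.55 + 1) ξ₂ = 174.8 → ξ₂ = 49.23 mol, ξ₁ = 125.5 mol.
Outlet amounts (n = n₀ + Σ ν·ξ):
  G: 356.7 − 1(125.5) − 1(49.23) = 181.9
  E: 0 + 1(125.5) = 125.5
  D: 0 + 1(49.23) = 49.23
  A: 0 + 2(49.23) = 98.47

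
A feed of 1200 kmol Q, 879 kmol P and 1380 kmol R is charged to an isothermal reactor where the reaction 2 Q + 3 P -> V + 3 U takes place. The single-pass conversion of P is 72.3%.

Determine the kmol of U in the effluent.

636 kmol

P reacted = 0.723 × 879 = 635.5 kmol; ν_P = −3, so ξ = 635.5/3 = 211.8 kmol.
Outlet amounts (n = n₀ + ν ξ):
  Q: 1200 − 2(211.8) = 776.3
  P: 879 − 3(211.8) = 243.5
  V: 0 + 1(211.8) = 211.8
  U: 0 + 3(211.8) = 635.5
  R: 1380 (inert)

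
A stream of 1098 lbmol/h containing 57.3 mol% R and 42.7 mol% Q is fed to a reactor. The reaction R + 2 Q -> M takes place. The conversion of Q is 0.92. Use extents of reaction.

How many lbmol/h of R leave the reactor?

413 lbmol/h

Q reacted = 0.92 × 468.8 = 431.3 lbmol/h; ν_Q = −2, so ξ = 431.3/2 = 215.7 lbmol/h.
Outlet amounts (n = n₀ + ν ξ):
  R: 629.2 − 1(215.7) = 413.5
  Q: 468.8 − 2(215.7) = 37.51
  M: 0 + 1(215.7) = 215.7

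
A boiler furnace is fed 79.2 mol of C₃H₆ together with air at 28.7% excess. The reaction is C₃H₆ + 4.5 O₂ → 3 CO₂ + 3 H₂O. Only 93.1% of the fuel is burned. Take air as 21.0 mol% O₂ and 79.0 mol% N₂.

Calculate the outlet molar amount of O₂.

Stoichiometric O₂ = 4.5 × 79.2 = 356.4 mol; O₂ fed = 356.4 × 1.287 = 458.7 mol.
N₂ fed = 458.7 × 79/21 = 1726 mol.
Fuel reacted = 0.931 × 79.2 → ξ = 73.74 mol.
Outlet (n = n₀ + ν ξ):
  C₃H₆: 79.2 − 1(73.74) = 5.465
  O₂: 458.7 − 4.5(73.74) = 126.9
  N₂: 1726 (inert)
  CO₂: 0 + 3(73.74) = 221.2
  H₂O: 0 + 3(73.74) = 221.2

127 mol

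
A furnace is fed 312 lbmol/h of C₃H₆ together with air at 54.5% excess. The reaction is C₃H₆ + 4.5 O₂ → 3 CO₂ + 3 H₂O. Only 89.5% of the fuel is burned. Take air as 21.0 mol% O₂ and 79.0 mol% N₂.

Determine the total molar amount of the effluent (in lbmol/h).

10800 lbmol/h

Stoichiometric O₂ = 4.5 × 312 = 1404 lbmol/h; O₂ fed = 1404 × 1.545 = 2169 lbmol/h.
N₂ fed = 2169 × 79/21 = 8160 lbmol/h.
Fuel reacted = 0.895 × 312 → ξ = 279.2 lbmol/h.
Outlet (n = n₀ + ν ξ):
  C₃H₆: 312 − 1(279.2) = 32.76
  O₂: 2169 − 4.5(279.2) = 912.6
  N₂: 8160 (inert)
  CO₂: 0 + 3(279.2) = 837.7
  H₂O: 0 + 3(279.2) = 837.7
Total out = 32.76 + 912.6 + 8160 + 837.7 + 837.7 = 10780 lbmol/h.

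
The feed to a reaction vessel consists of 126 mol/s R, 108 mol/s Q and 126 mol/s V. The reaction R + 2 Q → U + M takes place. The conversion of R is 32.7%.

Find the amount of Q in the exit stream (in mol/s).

R reacted = 0.327 × 126 = 41.2 mol/s; ν_R = −1, so ξ = 41.2/1 = 41.2 mol/s.
Outlet amounts (n = n₀ + ν ξ):
  R: 126 − 1(41.2) = 84.8
  Q: 108 − 2(41.2) = 25.6
  U: 0 + 1(41.2) = 41.2
  M: 0 + 1(41.2) = 41.2
  V: 126 (inert)

25.6 mol/s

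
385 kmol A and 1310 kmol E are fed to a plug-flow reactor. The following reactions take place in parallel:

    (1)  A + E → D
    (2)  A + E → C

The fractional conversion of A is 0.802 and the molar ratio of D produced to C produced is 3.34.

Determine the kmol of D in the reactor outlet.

238 kmol

Conversion of A: A consumed = 0.802 × 385 = 308.8 kmol = 1ξ₁ + 1ξ₂.
Selectivity: 1ξ₁ / (1ξ₂) = 3.34 → ξ₁ = 3.34 ξ₂.
Substitute: (1·3.34 + 1) ξ₂ = 308.8 → ξ₂ = 71.15 kmol, ξ₁ = 237.6 kmol.
Outlet amounts (n = n₀ + Σ ν·ξ):
  A: 385 − 1(237.6) − 1(71.15) = 76.23
  E: 1310 − 1(237.6) − 1(71.15) = 1001
  D: 0 + 1(237.6) = 237.6
  C: 0 + 1(71.15) = 71.15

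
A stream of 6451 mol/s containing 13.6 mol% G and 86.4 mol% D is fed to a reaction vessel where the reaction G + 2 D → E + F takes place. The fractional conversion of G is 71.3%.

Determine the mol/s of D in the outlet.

4320 mol/s

G reacted = 0.713 × 877.3 = 625.5 mol/s; ν_G = −1, so ξ = 625.5/1 = 625.5 mol/s.
Outlet amounts (n = n₀ + ν ξ):
  G: 877.3 − 1(625.5) = 251.8
  D: 5574 − 2(625.5) = 4323
  E: 0 + 1(625.5) = 625.5
  F: 0 + 1(625.5) = 625.5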